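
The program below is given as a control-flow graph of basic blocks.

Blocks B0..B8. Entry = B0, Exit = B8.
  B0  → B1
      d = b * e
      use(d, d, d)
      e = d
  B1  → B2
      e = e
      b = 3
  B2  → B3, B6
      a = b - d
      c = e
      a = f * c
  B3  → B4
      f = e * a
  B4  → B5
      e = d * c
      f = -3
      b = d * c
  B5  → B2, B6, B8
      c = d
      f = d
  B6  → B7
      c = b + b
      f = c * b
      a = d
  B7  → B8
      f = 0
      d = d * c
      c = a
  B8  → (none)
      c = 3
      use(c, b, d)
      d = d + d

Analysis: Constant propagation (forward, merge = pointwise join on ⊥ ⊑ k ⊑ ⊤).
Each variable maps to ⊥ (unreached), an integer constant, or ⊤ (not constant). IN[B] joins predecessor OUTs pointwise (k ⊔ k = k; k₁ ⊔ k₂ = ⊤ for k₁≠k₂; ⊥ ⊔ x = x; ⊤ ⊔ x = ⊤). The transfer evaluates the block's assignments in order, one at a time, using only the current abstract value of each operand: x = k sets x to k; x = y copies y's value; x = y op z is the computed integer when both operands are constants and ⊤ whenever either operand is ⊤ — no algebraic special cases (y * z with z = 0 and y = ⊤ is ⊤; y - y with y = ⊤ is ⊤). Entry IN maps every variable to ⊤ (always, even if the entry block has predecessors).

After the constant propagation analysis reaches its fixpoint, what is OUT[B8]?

Answer: {a: ⊤, b: ⊤, c: 3, d: ⊤, e: ⊤, f: ⊤}

Derivation:
Per-block solution:
  B0:  IN=(all ⊤)  OUT=(all ⊤)
  B1:  IN=(all ⊤)  OUT={b:3; rest ⊤}
  B2:  IN=(all ⊤)  OUT=(all ⊤)
  B3:  IN=(all ⊤)  OUT=(all ⊤)
  B4:  IN=(all ⊤)  OUT={f:-3; rest ⊤}
  B5:  IN={f:-3; rest ⊤}  OUT=(all ⊤)
  B6:  IN=(all ⊤)  OUT=(all ⊤)
  B7:  IN=(all ⊤)  OUT={f:0; rest ⊤}
  B8:  IN=(all ⊤)  OUT={c:3; rest ⊤}

Merge at B8: IN[B8] = OUT[B5] ⊔ OUT[B7] = {a: ⊤, b: ⊤, c: ⊤, d: ⊤, e: ⊤, f: ⊤}
Applying B8's transfer function to that IN value gives OUT[B8] (row B8 above).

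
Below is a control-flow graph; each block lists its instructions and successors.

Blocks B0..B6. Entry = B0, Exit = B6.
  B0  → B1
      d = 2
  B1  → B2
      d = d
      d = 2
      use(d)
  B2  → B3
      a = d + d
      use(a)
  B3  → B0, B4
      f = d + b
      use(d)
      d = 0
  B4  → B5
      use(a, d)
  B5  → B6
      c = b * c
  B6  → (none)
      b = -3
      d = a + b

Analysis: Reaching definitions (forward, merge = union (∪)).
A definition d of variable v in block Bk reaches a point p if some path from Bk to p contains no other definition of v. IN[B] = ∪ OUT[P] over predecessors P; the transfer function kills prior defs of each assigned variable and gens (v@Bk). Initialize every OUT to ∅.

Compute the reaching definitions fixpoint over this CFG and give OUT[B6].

Converged values:
  B0: | IN={a@B2, d@B3, f@B3} | OUT={a@B2, d@B0, f@B3}
  B1: | IN={a@B2, d@B0, f@B3} | OUT={a@B2, d@B1, f@B3}
  B2: | IN={a@B2, d@B1, f@B3} | OUT={a@B2, d@B1, f@B3}
  B3: | IN={a@B2, d@B1, f@B3} | OUT={a@B2, d@B3, f@B3}
  B4: | IN={a@B2, d@B3, f@B3} | OUT={a@B2, d@B3, f@B3}
  B5: | IN={a@B2, d@B3, f@B3} | OUT={a@B2, c@B5, d@B3, f@B3}
  B6: | IN={a@B2, c@B5, d@B3, f@B3} | OUT={a@B2, b@B6, c@B5, d@B6, f@B3}

Merge at B6: IN[B6] = OUT[B5] = {a@B2, c@B5, d@B3, f@B3}
Applying B6's transfer function to that IN value gives OUT[B6] (row B6 above).

Answer: {a@B2, b@B6, c@B5, d@B6, f@B3}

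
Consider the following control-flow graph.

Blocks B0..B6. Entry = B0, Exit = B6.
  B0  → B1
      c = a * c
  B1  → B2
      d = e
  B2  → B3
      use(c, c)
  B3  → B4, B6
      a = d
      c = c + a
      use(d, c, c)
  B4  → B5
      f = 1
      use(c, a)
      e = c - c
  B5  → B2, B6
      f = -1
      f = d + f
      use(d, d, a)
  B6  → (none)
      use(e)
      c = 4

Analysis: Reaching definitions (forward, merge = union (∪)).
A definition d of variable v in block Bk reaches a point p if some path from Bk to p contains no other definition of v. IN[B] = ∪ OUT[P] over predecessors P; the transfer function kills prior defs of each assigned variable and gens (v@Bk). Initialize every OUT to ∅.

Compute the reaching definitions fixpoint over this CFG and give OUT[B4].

Fixpoint table:
  B0:  IN={}  OUT={c@B0}
  B1:  IN={c@B0}  OUT={c@B0, d@B1}
  B2:  IN={a@B3, c@B0, c@B3, d@B1, e@B4, f@B5}  OUT={a@B3, c@B0, c@B3, d@B1, e@B4, f@B5}
  B3:  IN={a@B3, c@B0, c@B3, d@B1, e@B4, f@B5}  OUT={a@B3, c@B3, d@B1, e@B4, f@B5}
  B4:  IN={a@B3, c@B3, d@B1, e@B4, f@B5}  OUT={a@B3, c@B3, d@B1, e@B4, f@B4}
  B5:  IN={a@B3, c@B3, d@B1, e@B4, f@B4}  OUT={a@B3, c@B3, d@B1, e@B4, f@B5}
  B6:  IN={a@B3, c@B3, d@B1, e@B4, f@B5}  OUT={a@B3, c@B6, d@B1, e@B4, f@B5}

Merge at B4: IN[B4] = OUT[B3] = {a@B3, c@B3, d@B1, e@B4, f@B5}
Applying B4's transfer function to that IN value gives OUT[B4] (row B4 above).

Answer: {a@B3, c@B3, d@B1, e@B4, f@B4}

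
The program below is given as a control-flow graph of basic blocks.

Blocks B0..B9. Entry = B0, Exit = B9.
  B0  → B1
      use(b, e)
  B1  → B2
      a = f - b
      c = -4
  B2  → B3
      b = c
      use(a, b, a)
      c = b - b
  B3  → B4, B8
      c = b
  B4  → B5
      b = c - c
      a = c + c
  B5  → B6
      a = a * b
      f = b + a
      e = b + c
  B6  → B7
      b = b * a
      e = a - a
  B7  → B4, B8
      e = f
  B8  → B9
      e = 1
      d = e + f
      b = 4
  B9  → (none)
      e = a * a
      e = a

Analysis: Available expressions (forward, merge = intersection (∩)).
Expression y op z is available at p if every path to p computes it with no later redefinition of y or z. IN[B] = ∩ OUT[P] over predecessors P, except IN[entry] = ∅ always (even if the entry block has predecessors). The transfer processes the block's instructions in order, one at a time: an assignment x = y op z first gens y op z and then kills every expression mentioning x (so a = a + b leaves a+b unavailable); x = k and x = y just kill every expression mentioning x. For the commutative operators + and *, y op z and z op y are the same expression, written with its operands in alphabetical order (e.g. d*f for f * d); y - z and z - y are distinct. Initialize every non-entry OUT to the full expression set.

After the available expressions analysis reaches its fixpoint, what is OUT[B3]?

Converged values:
  B0:   IN={}   OUT={}
  B1:   IN={}   OUT={f-b}
  B2:   IN={f-b}   OUT={b-b}
  B3:   IN={b-b}   OUT={b-b}
  B4:   IN={}   OUT={c+c, c-c}
  B5:   IN={c+c, c-c}   OUT={a+b, b+c, c+c, c-c}
  B6:   IN={a+b, b+c, c+c, c-c}   OUT={a-a, c+c, c-c}
  B7:   IN={a-a, c+c, c-c}   OUT={a-a, c+c, c-c}
  B8:   IN={}   OUT={e+f}
  B9:   IN={e+f}   OUT={a*a}

Merge at B3: IN[B3] = OUT[B2] = {b-b}
Applying B3's transfer function to that IN value gives OUT[B3] (row B3 above).

Answer: {b-b}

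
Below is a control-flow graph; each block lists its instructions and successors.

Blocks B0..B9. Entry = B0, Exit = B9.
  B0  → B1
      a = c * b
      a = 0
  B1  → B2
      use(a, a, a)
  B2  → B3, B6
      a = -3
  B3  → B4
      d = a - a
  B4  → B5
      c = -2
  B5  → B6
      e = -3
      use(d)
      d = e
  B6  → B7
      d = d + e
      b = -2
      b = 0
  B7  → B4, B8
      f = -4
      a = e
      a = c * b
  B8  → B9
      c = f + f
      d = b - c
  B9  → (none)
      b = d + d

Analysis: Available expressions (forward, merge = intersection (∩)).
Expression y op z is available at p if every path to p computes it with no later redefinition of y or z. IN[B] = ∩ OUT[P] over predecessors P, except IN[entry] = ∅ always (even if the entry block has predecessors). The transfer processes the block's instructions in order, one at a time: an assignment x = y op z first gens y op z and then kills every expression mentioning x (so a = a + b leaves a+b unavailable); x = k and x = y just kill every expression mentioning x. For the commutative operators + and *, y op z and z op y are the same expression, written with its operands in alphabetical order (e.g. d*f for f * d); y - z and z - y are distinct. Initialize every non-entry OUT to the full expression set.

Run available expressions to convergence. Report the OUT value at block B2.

Answer: {b*c}

Trace:
Fixpoint table:
  B0: | IN={} | OUT={b*c}
  B1: | IN={b*c} | OUT={b*c}
  B2: | IN={b*c} | OUT={b*c}
  B3: | IN={b*c} | OUT={a-a, b*c}
  B4: | IN={b*c} | OUT={}
  B5: | IN={} | OUT={}
  B6: | IN={} | OUT={}
  B7: | IN={} | OUT={b*c}
  B8: | IN={b*c} | OUT={b-c, f+f}
  B9: | IN={b-c, f+f} | OUT={d+d, f+f}

Merge at B2: IN[B2] = OUT[B1] = {b*c}
Applying B2's transfer function to that IN value gives OUT[B2] (row B2 above).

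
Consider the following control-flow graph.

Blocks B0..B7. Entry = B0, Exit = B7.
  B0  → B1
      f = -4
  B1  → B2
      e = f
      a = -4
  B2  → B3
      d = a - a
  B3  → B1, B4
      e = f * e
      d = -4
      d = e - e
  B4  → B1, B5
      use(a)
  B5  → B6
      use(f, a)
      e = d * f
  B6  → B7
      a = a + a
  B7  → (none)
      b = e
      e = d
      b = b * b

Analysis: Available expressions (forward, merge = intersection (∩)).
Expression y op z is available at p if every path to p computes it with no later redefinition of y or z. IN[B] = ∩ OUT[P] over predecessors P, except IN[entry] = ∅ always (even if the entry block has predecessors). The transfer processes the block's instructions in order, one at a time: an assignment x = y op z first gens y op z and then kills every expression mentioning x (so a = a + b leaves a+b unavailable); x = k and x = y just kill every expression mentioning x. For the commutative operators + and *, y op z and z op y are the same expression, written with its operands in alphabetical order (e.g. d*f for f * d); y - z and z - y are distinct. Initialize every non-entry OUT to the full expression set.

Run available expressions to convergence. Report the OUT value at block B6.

Answer: {d*f}

Derivation:
Per-block solution:
  B0: | IN={} | OUT={}
  B1: | IN={} | OUT={}
  B2: | IN={} | OUT={a-a}
  B3: | IN={a-a} | OUT={a-a, e-e}
  B4: | IN={a-a, e-e} | OUT={a-a, e-e}
  B5: | IN={a-a, e-e} | OUT={a-a, d*f}
  B6: | IN={a-a, d*f} | OUT={d*f}
  B7: | IN={d*f} | OUT={d*f}

Merge at B6: IN[B6] = OUT[B5] = {a-a, d*f}
Applying B6's transfer function to that IN value gives OUT[B6] (row B6 above).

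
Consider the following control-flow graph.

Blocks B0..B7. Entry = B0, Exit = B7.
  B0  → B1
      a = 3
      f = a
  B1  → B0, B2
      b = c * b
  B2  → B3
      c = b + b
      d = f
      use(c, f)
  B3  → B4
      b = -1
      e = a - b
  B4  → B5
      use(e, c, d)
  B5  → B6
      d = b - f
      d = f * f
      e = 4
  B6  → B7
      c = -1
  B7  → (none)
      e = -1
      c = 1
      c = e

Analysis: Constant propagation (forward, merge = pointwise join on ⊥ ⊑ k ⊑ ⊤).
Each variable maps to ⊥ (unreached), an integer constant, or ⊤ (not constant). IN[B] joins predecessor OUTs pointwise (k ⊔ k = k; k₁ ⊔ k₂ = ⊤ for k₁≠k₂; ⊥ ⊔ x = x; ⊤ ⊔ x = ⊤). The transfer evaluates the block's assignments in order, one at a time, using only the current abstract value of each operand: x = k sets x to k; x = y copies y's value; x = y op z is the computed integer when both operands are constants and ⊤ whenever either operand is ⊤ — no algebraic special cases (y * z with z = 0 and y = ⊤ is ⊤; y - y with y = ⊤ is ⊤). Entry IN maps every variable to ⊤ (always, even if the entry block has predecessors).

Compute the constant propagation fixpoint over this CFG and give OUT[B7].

Fixpoint table:
  B0: | IN=(all ⊤) | OUT={a:3, f:3; rest ⊤}
  B1: | IN={a:3, f:3; rest ⊤} | OUT={a:3, f:3; rest ⊤}
  B2: | IN={a:3, f:3; rest ⊤} | OUT={a:3, d:3, f:3; rest ⊤}
  B3: | IN={a:3, d:3, f:3; rest ⊤} | OUT={a:3, b:-1, d:3, e:4, f:3; rest ⊤}
  B4: | IN={a:3, b:-1, d:3, e:4, f:3; rest ⊤} | OUT={a:3, b:-1, d:3, e:4, f:3; rest ⊤}
  B5: | IN={a:3, b:-1, d:3, e:4, f:3; rest ⊤} | OUT={a:3, b:-1, d:9, e:4, f:3; rest ⊤}
  B6: | IN={a:3, b:-1, d:9, e:4, f:3; rest ⊤} | OUT={a:3, b:-1, c:-1, d:9, e:4, f:3; rest ⊤}
  B7: | IN={a:3, b:-1, c:-1, d:9, e:4, f:3; rest ⊤} | OUT={a:3, b:-1, c:-1, d:9, e:-1, f:3; rest ⊤}

Merge at B7: IN[B7] = OUT[B6] = {a: 3, b: -1, c: -1, d: 9, e: 4, f: 3}
Applying B7's transfer function to that IN value gives OUT[B7] (row B7 above).

Answer: {a: 3, b: -1, c: -1, d: 9, e: -1, f: 3}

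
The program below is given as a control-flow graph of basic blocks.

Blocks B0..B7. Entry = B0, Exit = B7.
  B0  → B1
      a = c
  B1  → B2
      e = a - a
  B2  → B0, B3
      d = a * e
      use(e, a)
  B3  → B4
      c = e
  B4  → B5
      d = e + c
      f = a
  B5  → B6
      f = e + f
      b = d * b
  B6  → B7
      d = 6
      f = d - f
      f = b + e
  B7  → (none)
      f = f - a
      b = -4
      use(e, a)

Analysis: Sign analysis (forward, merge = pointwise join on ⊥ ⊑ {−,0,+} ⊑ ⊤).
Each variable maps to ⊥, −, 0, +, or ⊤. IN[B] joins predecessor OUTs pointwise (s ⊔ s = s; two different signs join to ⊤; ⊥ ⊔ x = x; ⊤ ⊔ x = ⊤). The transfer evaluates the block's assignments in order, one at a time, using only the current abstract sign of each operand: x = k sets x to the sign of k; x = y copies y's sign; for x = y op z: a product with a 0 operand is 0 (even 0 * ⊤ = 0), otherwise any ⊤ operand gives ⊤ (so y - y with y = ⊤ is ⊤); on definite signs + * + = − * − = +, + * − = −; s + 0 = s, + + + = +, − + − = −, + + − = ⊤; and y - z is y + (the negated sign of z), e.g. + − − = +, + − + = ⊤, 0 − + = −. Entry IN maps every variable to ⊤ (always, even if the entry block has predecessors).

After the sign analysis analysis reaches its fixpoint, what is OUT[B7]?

Converged values:
  B0: | IN=(all ⊤) | OUT=(all ⊤)
  B1: | IN=(all ⊤) | OUT=(all ⊤)
  B2: | IN=(all ⊤) | OUT=(all ⊤)
  B3: | IN=(all ⊤) | OUT=(all ⊤)
  B4: | IN=(all ⊤) | OUT=(all ⊤)
  B5: | IN=(all ⊤) | OUT=(all ⊤)
  B6: | IN=(all ⊤) | OUT={d:+; rest ⊤}
  B7: | IN={d:+; rest ⊤} | OUT={b:-, d:+; rest ⊤}

Merge at B7: IN[B7] = OUT[B6] = {a: ⊤, b: ⊤, c: ⊤, d: +, e: ⊤, f: ⊤}
Applying B7's transfer function to that IN value gives OUT[B7] (row B7 above).

Answer: {a: ⊤, b: -, c: ⊤, d: +, e: ⊤, f: ⊤}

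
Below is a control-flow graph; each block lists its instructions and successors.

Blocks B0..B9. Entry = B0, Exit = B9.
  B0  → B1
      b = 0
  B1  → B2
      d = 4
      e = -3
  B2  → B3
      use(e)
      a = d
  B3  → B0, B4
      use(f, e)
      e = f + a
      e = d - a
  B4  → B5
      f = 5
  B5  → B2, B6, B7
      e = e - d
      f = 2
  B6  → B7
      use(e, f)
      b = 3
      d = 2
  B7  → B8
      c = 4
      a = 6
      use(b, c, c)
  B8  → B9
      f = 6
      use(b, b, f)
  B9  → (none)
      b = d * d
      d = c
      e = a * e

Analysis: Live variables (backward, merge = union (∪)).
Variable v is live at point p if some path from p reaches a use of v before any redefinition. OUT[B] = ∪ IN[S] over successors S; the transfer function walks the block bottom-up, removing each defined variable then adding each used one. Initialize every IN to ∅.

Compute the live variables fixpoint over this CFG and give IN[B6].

Per-block solution:
  B0:  IN={f}  OUT={b, f}
  B1:  IN={b, f}  OUT={b, d, e, f}
  B2:  IN={b, d, e, f}  OUT={a, b, d, e, f}
  B3:  IN={a, b, d, e, f}  OUT={b, d, e, f}
  B4:  IN={b, d, e}  OUT={b, d, e}
  B5:  IN={b, d, e}  OUT={b, d, e, f}
  B6:  IN={e, f}  OUT={b, d, e}
  B7:  IN={b, d, e}  OUT={a, b, c, d, e}
  B8:  IN={a, b, c, d, e}  OUT={a, c, d, e}
  B9:  IN={a, c, d, e}  OUT={}

Merge at B6: OUT[B6] = IN[B7] = {b, d, e}
Applying B6's transfer function to that OUT value gives IN[B6] (row B6 above).

Answer: {e, f}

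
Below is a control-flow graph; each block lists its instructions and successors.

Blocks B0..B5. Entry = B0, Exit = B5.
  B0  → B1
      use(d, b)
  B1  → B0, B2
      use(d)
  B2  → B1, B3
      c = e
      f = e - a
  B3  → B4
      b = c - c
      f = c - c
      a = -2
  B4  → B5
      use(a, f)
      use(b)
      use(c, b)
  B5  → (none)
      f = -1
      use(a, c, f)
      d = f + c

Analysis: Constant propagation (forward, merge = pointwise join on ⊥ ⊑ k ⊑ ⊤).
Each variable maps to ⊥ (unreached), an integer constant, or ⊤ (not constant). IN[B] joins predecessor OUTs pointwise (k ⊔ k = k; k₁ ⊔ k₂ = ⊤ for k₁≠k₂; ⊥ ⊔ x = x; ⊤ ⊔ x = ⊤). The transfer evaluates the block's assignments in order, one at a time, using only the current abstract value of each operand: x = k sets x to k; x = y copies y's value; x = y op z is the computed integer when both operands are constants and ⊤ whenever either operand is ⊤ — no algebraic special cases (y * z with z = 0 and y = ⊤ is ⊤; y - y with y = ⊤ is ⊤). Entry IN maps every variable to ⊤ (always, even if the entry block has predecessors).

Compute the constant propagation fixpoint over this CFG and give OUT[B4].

Answer: {a: -2, b: ⊤, c: ⊤, d: ⊤, e: ⊤, f: ⊤}

Derivation:
Converged values:
  B0: | IN=(all ⊤) | OUT=(all ⊤)
  B1: | IN=(all ⊤) | OUT=(all ⊤)
  B2: | IN=(all ⊤) | OUT=(all ⊤)
  B3: | IN=(all ⊤) | OUT={a:-2; rest ⊤}
  B4: | IN={a:-2; rest ⊤} | OUT={a:-2; rest ⊤}
  B5: | IN={a:-2; rest ⊤} | OUT={a:-2, f:-1; rest ⊤}

Merge at B4: IN[B4] = OUT[B3] = {a: -2, b: ⊤, c: ⊤, d: ⊤, e: ⊤, f: ⊤}
Applying B4's transfer function to that IN value gives OUT[B4] (row B4 above).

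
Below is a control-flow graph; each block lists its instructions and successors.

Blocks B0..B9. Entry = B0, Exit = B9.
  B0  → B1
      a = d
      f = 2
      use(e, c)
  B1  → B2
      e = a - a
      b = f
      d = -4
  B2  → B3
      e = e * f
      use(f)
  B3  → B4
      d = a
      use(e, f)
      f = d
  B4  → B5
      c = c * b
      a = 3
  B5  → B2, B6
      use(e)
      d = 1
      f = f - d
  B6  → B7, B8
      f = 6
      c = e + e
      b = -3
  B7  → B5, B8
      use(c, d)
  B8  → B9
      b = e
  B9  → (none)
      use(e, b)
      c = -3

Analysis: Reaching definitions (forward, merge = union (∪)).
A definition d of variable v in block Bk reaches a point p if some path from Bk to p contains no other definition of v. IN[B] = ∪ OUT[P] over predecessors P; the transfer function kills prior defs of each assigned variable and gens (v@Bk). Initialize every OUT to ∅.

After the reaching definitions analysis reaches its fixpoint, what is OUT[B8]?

Fixpoint table:
  B0: | IN={} | OUT={a@B0, f@B0}
  B1: | IN={a@B0, f@B0} | OUT={a@B0, b@B1, d@B1, e@B1, f@B0}
  B2: | IN={a@B0, a@B4, b@B1, b@B6, c@B4, c@B6, d@B1, d@B5, e@B1, e@B2, f@B0, f@B5} | OUT={a@B0, a@B4, b@B1, b@B6, c@B4, c@B6, d@B1, d@B5, e@B2, f@B0, f@B5}
  B3: | IN={a@B0, a@B4, b@B1, b@B6, c@B4, c@B6, d@B1, d@B5, e@B2, f@B0, f@B5} | OUT={a@B0, a@B4, b@B1, b@B6, c@B4, c@B6, d@B3, e@B2, f@B3}
  B4: | IN={a@B0, a@B4, b@B1, b@B6, c@B4, c@B6, d@B3, e@B2, f@B3} | OUT={a@B4, b@B1, b@B6, c@B4, d@B3, e@B2, f@B3}
  B5: | IN={a@B4, b@B1, b@B6, c@B4, c@B6, d@B3, d@B5, e@B2, f@B3, f@B6} | OUT={a@B4, b@B1, b@B6, c@B4, c@B6, d@B5, e@B2, f@B5}
  B6: | IN={a@B4, b@B1, b@B6, c@B4, c@B6, d@B5, e@B2, f@B5} | OUT={a@B4, b@B6, c@B6, d@B5, e@B2, f@B6}
  B7: | IN={a@B4, b@B6, c@B6, d@B5, e@B2, f@B6} | OUT={a@B4, b@B6, c@B6, d@B5, e@B2, f@B6}
  B8: | IN={a@B4, b@B6, c@B6, d@B5, e@B2, f@B6} | OUT={a@B4, b@B8, c@B6, d@B5, e@B2, f@B6}
  B9: | IN={a@B4, b@B8, c@B6, d@B5, e@B2, f@B6} | OUT={a@B4, b@B8, c@B9, d@B5, e@B2, f@B6}

Merge at B8: IN[B8] = OUT[B6] ⊔ OUT[B7] = {a@B4, b@B6, c@B6, d@B5, e@B2, f@B6}
Applying B8's transfer function to that IN value gives OUT[B8] (row B8 above).

Answer: {a@B4, b@B8, c@B6, d@B5, e@B2, f@B6}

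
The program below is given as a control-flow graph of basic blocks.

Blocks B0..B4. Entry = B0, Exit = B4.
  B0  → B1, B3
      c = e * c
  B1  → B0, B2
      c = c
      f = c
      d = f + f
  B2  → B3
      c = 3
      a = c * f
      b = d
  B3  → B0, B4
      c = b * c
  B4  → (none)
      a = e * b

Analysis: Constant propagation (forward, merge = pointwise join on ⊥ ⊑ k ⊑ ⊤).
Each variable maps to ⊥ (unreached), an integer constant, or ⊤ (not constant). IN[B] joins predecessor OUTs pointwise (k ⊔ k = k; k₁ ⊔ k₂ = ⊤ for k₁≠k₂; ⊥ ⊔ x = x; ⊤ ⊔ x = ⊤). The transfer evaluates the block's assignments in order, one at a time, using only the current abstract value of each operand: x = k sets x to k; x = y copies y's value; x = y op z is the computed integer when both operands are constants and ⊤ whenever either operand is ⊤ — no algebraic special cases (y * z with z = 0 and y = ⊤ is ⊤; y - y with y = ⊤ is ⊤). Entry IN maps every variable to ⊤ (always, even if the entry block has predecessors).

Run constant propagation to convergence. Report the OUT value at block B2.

Answer: {a: ⊤, b: ⊤, c: 3, d: ⊤, e: ⊤, f: ⊤}

Derivation:
Per-block solution:
  B0: | IN=(all ⊤) | OUT=(all ⊤)
  B1: | IN=(all ⊤) | OUT=(all ⊤)
  B2: | IN=(all ⊤) | OUT={c:3; rest ⊤}
  B3: | IN=(all ⊤) | OUT=(all ⊤)
  B4: | IN=(all ⊤) | OUT=(all ⊤)

Merge at B2: IN[B2] = OUT[B1] = {a: ⊤, b: ⊤, c: ⊤, d: ⊤, e: ⊤, f: ⊤}
Applying B2's transfer function to that IN value gives OUT[B2] (row B2 above).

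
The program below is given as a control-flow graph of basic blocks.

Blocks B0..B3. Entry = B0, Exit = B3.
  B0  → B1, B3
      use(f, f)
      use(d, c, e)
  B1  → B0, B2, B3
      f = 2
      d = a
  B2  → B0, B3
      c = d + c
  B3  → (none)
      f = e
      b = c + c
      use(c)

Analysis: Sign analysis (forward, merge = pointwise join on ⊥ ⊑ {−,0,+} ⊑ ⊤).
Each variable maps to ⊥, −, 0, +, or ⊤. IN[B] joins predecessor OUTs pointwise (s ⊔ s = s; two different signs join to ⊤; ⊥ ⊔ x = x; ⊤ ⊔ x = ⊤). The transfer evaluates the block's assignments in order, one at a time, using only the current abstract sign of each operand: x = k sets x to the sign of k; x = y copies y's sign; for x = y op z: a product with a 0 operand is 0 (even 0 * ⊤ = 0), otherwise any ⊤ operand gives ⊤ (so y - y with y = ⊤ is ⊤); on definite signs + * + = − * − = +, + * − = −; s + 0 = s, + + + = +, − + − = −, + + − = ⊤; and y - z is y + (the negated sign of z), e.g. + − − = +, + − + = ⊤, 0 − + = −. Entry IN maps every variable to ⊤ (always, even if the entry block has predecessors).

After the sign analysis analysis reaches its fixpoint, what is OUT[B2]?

Answer: {a: ⊤, b: ⊤, c: ⊤, d: ⊤, e: ⊤, f: +}

Derivation:
Converged values:
  B0: | IN=(all ⊤) | OUT=(all ⊤)
  B1: | IN=(all ⊤) | OUT={f:+; rest ⊤}
  B2: | IN={f:+; rest ⊤} | OUT={f:+; rest ⊤}
  B3: | IN=(all ⊤) | OUT=(all ⊤)

Merge at B2: IN[B2] = OUT[B1] = {a: ⊤, b: ⊤, c: ⊤, d: ⊤, e: ⊤, f: +}
Applying B2's transfer function to that IN value gives OUT[B2] (row B2 above).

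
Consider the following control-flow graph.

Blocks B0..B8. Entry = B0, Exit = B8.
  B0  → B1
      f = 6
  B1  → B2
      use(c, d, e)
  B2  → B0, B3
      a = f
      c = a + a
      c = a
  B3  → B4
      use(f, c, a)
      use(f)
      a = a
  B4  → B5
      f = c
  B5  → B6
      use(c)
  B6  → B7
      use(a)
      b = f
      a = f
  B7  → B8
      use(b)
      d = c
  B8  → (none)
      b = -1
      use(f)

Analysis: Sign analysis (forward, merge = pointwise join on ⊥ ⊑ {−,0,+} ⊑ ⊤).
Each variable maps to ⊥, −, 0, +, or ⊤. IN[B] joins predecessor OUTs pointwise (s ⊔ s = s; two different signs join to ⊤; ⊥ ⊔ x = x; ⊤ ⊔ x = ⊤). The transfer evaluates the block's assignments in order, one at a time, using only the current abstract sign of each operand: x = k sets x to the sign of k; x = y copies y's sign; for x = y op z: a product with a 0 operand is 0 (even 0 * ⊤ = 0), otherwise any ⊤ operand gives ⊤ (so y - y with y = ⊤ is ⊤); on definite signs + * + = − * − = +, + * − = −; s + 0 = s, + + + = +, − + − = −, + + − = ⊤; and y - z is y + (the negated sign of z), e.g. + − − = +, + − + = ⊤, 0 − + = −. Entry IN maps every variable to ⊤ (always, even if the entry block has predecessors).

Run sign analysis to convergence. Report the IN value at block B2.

Converged values:
  B0:   IN=(all ⊤)   OUT={f:+; rest ⊤}
  B1:   IN={f:+; rest ⊤}   OUT={f:+; rest ⊤}
  B2:   IN={f:+; rest ⊤}   OUT={a:+, c:+, f:+; rest ⊤}
  B3:   IN={a:+, c:+, f:+; rest ⊤}   OUT={a:+, c:+, f:+; rest ⊤}
  B4:   IN={a:+, c:+, f:+; rest ⊤}   OUT={a:+, c:+, f:+; rest ⊤}
  B5:   IN={a:+, c:+, f:+; rest ⊤}   OUT={a:+, c:+, f:+; rest ⊤}
  B6:   IN={a:+, c:+, f:+; rest ⊤}   OUT={a:+, b:+, c:+, f:+; rest ⊤}
  B7:   IN={a:+, b:+, c:+, f:+; rest ⊤}   OUT={a:+, b:+, c:+, d:+, f:+; rest ⊤}
  B8:   IN={a:+, b:+, c:+, d:+, f:+; rest ⊤}   OUT={a:+, b:-, c:+, d:+, f:+; rest ⊤}

Merge at B2: IN[B2] = OUT[B1] = {a: ⊤, b: ⊤, c: ⊤, d: ⊤, e: ⊤, f: +}

Answer: {a: ⊤, b: ⊤, c: ⊤, d: ⊤, e: ⊤, f: +}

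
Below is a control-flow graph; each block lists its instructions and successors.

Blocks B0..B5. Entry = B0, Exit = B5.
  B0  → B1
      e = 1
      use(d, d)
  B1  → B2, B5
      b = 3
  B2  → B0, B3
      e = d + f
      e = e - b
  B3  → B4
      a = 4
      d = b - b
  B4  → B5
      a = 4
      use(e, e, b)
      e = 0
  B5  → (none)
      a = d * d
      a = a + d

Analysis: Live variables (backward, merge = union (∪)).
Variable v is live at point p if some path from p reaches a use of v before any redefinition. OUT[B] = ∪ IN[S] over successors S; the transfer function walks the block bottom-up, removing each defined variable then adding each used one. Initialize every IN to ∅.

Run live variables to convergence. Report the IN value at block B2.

Per-block solution:
  B0:   IN={d, f}   OUT={d, f}
  B1:   IN={d, f}   OUT={b, d, f}
  B2:   IN={b, d, f}   OUT={b, d, e, f}
  B3:   IN={b, e}   OUT={b, d, e}
  B4:   IN={b, d, e}   OUT={d}
  B5:   IN={d}   OUT={}

Merge at B2: OUT[B2] = IN[B0] ⊔ IN[B3] = {b, d, e, f}
Applying B2's transfer function to that OUT value gives IN[B2] (row B2 above).

Answer: {b, d, f}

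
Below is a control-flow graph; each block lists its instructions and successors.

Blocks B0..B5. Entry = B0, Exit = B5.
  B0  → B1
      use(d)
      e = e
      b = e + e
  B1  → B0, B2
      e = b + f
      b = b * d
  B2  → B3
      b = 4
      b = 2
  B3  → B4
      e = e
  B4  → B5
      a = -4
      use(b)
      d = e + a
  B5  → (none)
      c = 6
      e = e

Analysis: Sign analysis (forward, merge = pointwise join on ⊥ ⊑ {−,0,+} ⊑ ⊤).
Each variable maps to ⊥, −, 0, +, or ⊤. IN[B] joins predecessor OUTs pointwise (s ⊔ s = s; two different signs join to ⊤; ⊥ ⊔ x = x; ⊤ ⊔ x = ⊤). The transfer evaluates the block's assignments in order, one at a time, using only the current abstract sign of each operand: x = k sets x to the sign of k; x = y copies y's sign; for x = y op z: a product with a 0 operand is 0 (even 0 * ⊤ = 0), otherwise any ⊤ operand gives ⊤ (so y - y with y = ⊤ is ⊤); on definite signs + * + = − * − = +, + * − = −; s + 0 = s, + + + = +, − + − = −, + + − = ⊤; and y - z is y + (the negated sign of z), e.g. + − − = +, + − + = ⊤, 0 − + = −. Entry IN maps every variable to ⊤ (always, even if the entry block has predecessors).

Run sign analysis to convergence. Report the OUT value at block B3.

Answer: {a: ⊤, b: +, c: ⊤, d: ⊤, e: ⊤, f: ⊤}

Working:
Per-block solution:
  B0:  IN=(all ⊤)  OUT=(all ⊤)
  B1:  IN=(all ⊤)  OUT=(all ⊤)
  B2:  IN=(all ⊤)  OUT={b:+; rest ⊤}
  B3:  IN={b:+; rest ⊤}  OUT={b:+; rest ⊤}
  B4:  IN={b:+; rest ⊤}  OUT={a:-, b:+; rest ⊤}
  B5:  IN={a:-, b:+; rest ⊤}  OUT={a:-, b:+, c:+; rest ⊤}

Merge at B3: IN[B3] = OUT[B2] = {a: ⊤, b: +, c: ⊤, d: ⊤, e: ⊤, f: ⊤}
Applying B3's transfer function to that IN value gives OUT[B3] (row B3 above).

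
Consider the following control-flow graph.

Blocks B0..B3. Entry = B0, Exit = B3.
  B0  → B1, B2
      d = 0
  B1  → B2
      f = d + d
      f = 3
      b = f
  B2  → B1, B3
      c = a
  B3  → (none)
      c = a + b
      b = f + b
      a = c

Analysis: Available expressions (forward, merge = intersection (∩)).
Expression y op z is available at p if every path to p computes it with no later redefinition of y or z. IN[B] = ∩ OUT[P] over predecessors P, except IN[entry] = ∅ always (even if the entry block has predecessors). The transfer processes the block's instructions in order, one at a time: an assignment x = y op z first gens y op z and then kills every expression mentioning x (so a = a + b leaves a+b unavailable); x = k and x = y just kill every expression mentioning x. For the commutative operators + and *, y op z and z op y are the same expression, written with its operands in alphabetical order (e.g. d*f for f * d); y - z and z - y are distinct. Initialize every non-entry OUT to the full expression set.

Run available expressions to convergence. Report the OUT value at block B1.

Converged values:
  B0:   IN={}   OUT={}
  B1:   IN={}   OUT={d+d}
  B2:   IN={}   OUT={}
  B3:   IN={}   OUT={}

Merge at B1: IN[B1] = OUT[B0] ∩ OUT[B2] = {}
Applying B1's transfer function to that IN value gives OUT[B1] (row B1 above).

Answer: {d+d}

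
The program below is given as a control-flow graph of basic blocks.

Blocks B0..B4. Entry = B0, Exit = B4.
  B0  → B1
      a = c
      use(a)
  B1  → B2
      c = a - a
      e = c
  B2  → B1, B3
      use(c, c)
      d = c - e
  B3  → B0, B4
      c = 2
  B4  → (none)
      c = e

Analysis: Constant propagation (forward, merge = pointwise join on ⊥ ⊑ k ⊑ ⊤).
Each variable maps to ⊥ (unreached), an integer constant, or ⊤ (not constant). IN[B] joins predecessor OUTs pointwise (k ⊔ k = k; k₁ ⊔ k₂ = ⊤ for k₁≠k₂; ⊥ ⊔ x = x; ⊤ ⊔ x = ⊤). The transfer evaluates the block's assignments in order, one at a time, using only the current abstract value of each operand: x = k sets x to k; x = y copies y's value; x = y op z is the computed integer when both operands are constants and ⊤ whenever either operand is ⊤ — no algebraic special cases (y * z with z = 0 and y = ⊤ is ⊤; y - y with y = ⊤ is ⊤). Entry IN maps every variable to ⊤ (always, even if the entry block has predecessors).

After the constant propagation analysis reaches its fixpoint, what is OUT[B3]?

Converged values:
  B0:  IN=(all ⊤)  OUT=(all ⊤)
  B1:  IN=(all ⊤)  OUT=(all ⊤)
  B2:  IN=(all ⊤)  OUT=(all ⊤)
  B3:  IN=(all ⊤)  OUT={c:2; rest ⊤}
  B4:  IN={c:2; rest ⊤}  OUT=(all ⊤)

Merge at B3: IN[B3] = OUT[B2] = {a: ⊤, b: ⊤, c: ⊤, d: ⊤, e: ⊤, f: ⊤}
Applying B3's transfer function to that IN value gives OUT[B3] (row B3 above).

Answer: {a: ⊤, b: ⊤, c: 2, d: ⊤, e: ⊤, f: ⊤}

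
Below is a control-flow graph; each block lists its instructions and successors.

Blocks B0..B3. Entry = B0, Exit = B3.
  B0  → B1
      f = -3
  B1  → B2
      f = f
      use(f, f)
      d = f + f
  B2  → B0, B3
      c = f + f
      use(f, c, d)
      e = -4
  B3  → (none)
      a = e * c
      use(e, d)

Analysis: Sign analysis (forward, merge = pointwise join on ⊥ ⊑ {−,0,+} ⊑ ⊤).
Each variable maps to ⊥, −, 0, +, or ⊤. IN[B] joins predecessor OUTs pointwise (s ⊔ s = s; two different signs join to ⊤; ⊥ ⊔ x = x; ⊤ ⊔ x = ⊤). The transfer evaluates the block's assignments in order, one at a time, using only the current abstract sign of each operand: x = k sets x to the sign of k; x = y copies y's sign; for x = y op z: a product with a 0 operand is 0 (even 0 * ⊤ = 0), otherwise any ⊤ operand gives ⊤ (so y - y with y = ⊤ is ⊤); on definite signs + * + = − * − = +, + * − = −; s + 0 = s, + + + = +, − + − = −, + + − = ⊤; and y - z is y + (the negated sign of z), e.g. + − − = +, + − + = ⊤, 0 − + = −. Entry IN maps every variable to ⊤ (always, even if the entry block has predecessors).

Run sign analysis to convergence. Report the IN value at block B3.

Converged values:
  B0:   IN=(all ⊤)   OUT={f:-; rest ⊤}
  B1:   IN={f:-; rest ⊤}   OUT={d:-, f:-; rest ⊤}
  B2:   IN={d:-, f:-; rest ⊤}   OUT={c:-, d:-, e:-, f:-; rest ⊤}
  B3:   IN={c:-, d:-, e:-, f:-; rest ⊤}   OUT={a:+, c:-, d:-, e:-, f:-; rest ⊤}

Merge at B3: IN[B3] = OUT[B2] = {a: ⊤, b: ⊤, c: -, d: -, e: -, f: -}

Answer: {a: ⊤, b: ⊤, c: -, d: -, e: -, f: -}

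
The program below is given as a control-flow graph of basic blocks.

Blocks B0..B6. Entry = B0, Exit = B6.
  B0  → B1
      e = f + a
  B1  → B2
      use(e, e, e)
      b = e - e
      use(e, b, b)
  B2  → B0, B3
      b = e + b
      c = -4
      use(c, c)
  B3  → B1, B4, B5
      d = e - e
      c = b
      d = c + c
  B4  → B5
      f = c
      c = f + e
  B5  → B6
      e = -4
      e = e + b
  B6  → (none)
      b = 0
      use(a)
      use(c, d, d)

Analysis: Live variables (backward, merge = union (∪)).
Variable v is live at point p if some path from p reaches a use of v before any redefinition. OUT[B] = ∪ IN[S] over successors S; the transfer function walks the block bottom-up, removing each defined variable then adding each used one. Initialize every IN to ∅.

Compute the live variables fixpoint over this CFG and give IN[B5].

Fixpoint table:
  B0:   IN={a, f}   OUT={a, e, f}
  B1:   IN={a, e, f}   OUT={a, b, e, f}
  B2:   IN={a, b, e, f}   OUT={a, b, e, f}
  B3:   IN={a, b, e, f}   OUT={a, b, c, d, e, f}
  B4:   IN={a, b, c, d, e}   OUT={a, b, c, d}
  B5:   IN={a, b, c, d}   OUT={a, c, d}
  B6:   IN={a, c, d}   OUT={}

Merge at B5: OUT[B5] = IN[B6] = {a, c, d}
Applying B5's transfer function to that OUT value gives IN[B5] (row B5 above).

Answer: {a, b, c, d}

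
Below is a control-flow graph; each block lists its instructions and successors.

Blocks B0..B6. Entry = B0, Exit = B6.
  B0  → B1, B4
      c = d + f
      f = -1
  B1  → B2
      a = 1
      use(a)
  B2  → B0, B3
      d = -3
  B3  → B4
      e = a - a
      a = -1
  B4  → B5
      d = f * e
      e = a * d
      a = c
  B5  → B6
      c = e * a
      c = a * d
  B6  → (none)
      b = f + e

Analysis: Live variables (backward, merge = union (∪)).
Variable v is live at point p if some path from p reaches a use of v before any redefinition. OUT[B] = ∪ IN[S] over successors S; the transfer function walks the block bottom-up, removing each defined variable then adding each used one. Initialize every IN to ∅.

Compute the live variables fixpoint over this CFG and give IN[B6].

Per-block solution:
  B0:  IN={a, d, e, f}  OUT={a, c, e, f}
  B1:  IN={c, e, f}  OUT={a, c, e, f}
  B2:  IN={a, c, e, f}  OUT={a, c, d, e, f}
  B3:  IN={a, c, f}  OUT={a, c, e, f}
  B4:  IN={a, c, e, f}  OUT={a, d, e, f}
  B5:  IN={a, d, e, f}  OUT={e, f}
  B6:  IN={e, f}  OUT={}

B6 is the boundary node: OUT[B6] = {}
Applying B6's transfer function to that OUT value gives IN[B6] (row B6 above).

Answer: {e, f}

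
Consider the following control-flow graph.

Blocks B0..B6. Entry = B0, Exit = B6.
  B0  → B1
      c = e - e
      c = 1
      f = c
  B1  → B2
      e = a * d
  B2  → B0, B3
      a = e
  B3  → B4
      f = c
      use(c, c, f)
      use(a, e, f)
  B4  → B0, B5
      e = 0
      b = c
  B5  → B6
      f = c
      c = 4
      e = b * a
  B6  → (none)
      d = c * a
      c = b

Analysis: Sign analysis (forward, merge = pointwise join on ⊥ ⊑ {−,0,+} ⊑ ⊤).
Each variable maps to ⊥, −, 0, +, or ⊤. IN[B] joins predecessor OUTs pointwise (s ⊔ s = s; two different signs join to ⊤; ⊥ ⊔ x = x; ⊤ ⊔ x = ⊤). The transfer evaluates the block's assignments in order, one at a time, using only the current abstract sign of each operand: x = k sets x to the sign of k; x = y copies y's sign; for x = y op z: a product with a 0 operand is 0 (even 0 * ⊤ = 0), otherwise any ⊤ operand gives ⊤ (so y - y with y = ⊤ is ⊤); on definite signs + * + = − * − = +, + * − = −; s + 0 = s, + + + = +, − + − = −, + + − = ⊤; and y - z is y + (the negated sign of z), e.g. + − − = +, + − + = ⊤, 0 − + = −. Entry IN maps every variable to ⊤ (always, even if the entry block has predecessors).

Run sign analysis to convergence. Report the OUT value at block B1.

Converged values:
  B0: | IN=(all ⊤) | OUT={c:+, f:+; rest ⊤}
  B1: | IN={c:+, f:+; rest ⊤} | OUT={c:+, f:+; rest ⊤}
  B2: | IN={c:+, f:+; rest ⊤} | OUT={c:+, f:+; rest ⊤}
  B3: | IN={c:+, f:+; rest ⊤} | OUT={c:+, f:+; rest ⊤}
  B4: | IN={c:+, f:+; rest ⊤} | OUT={b:+, c:+, e:0, f:+; rest ⊤}
  B5: | IN={b:+, c:+, e:0, f:+; rest ⊤} | OUT={b:+, c:+, f:+; rest ⊤}
  B6: | IN={b:+, c:+, f:+; rest ⊤} | OUT={b:+, c:+, f:+; rest ⊤}

Merge at B1: IN[B1] = OUT[B0] = {a: ⊤, b: ⊤, c: +, d: ⊤, e: ⊤, f: +}
Applying B1's transfer function to that IN value gives OUT[B1] (row B1 above).

Answer: {a: ⊤, b: ⊤, c: +, d: ⊤, e: ⊤, f: +}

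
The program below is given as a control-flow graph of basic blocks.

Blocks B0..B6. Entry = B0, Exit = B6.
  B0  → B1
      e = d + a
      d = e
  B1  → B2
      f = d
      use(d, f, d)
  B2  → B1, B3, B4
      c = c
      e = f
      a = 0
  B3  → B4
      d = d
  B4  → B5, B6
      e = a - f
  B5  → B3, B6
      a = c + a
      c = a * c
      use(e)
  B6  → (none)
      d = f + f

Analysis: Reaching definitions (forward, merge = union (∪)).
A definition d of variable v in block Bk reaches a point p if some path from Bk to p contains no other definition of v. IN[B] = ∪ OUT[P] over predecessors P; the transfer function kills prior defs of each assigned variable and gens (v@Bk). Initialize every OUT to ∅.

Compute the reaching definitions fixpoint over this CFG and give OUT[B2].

Fixpoint table:
  B0: | IN={} | OUT={d@B0, e@B0}
  B1: | IN={a@B2, c@B2, d@B0, e@B0, e@B2, f@B1} | OUT={a@B2, c@B2, d@B0, e@B0, e@B2, f@B1}
  B2: | IN={a@B2, c@B2, d@B0, e@B0, e@B2, f@B1} | OUT={a@B2, c@B2, d@B0, e@B2, f@B1}
  B3: | IN={a@B2, a@B5, c@B2, c@B5, d@B0, d@B3, e@B2, e@B4, f@B1} | OUT={a@B2, a@B5, c@B2, c@B5, d@B3, e@B2, e@B4, f@B1}
  B4: | IN={a@B2, a@B5, c@B2, c@B5, d@B0, d@B3, e@B2, e@B4, f@B1} | OUT={a@B2, a@B5, c@B2, c@B5, d@B0, d@B3, e@B4, f@B1}
  B5: | IN={a@B2, a@B5, c@B2, c@B5, d@B0, d@B3, e@B4, f@B1} | OUT={a@B5, c@B5, d@B0, d@B3, e@B4, f@B1}
  B6: | IN={a@B2, a@B5, c@B2, c@B5, d@B0, d@B3, e@B4, f@B1} | OUT={a@B2, a@B5, c@B2, c@B5, d@B6, e@B4, f@B1}

Merge at B2: IN[B2] = OUT[B1] = {a@B2, c@B2, d@B0, e@B0, e@B2, f@B1}
Applying B2's transfer function to that IN value gives OUT[B2] (row B2 above).

Answer: {a@B2, c@B2, d@B0, e@B2, f@B1}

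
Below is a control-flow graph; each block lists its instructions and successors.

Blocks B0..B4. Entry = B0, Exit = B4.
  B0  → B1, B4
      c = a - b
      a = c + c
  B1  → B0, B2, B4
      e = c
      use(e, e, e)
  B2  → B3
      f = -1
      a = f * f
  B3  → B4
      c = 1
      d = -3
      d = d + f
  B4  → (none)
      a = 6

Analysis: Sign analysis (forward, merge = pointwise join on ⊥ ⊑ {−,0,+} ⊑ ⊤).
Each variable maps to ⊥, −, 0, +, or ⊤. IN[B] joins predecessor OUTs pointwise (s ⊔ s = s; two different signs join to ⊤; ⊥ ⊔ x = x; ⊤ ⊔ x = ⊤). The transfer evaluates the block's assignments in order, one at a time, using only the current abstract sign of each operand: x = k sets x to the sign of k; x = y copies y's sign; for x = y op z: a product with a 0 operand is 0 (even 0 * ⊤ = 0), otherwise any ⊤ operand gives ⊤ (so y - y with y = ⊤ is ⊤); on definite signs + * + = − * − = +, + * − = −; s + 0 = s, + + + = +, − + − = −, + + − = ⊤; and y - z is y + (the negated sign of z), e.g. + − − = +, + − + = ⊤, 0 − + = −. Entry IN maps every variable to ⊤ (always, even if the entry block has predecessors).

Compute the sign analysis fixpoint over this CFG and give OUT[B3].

Fixpoint table:
  B0:  IN=(all ⊤)  OUT=(all ⊤)
  B1:  IN=(all ⊤)  OUT=(all ⊤)
  B2:  IN=(all ⊤)  OUT={a:+, f:-; rest ⊤}
  B3:  IN={a:+, f:-; rest ⊤}  OUT={a:+, c:+, d:-, f:-; rest ⊤}
  B4:  IN=(all ⊤)  OUT={a:+; rest ⊤}

Merge at B3: IN[B3] = OUT[B2] = {a: +, b: ⊤, c: ⊤, d: ⊤, e: ⊤, f: -}
Applying B3's transfer function to that IN value gives OUT[B3] (row B3 above).

Answer: {a: +, b: ⊤, c: +, d: -, e: ⊤, f: -}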